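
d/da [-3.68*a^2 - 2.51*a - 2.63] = -7.36*a - 2.51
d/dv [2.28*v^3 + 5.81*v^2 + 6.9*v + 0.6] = 6.84*v^2 + 11.62*v + 6.9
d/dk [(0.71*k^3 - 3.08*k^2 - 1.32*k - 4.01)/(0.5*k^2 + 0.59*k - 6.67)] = (0.355*k^4 + 0.8378*k^3 - 15.3643*k^2 + 45.0972*k + 11.1703)/(0.25*k^4 + 0.59*k^3 - 6.3219*k^2 - 7.8706*k + 44.4889)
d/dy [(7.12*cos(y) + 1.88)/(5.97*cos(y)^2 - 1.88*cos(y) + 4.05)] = (42.5064*cos(y)^2 + 22.4472*cos(y) - 32.3704)*sin(y)/(35.6409*cos(y)^4 - 22.4472*cos(y)^3 + 51.8914*cos(y)^2 - 15.228*cos(y) + 16.4025)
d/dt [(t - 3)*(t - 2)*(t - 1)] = 3*t^2 - 12*t + 11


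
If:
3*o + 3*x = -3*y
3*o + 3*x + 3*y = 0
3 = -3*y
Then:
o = 1 - x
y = -1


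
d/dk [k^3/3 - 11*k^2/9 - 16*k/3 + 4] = k^2 - 22*k/9 - 16/3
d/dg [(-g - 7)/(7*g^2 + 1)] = (-7*g^2 + 14*g*(g + 7) - 1)/(7*g^2 + 1)^2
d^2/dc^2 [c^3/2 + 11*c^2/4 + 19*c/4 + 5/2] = 3*c + 11/2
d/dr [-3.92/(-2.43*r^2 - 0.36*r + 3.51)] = (-19.0512*r - 1.4112)/(2.43*r^2 + 0.36*r - 3.51)^2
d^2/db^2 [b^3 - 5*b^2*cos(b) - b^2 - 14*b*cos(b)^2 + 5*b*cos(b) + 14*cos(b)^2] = 5*b^2*cos(b) + 20*b*sin(b) - 5*b*cos(b) + 28*b*cos(2*b) + 6*b - 10*sqrt(2)*sin(b + pi/4) - 28*sqrt(2)*cos(2*b + pi/4) - 2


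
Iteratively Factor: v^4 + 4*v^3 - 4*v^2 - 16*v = (v + 4)*(v^3 - 4*v) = (v + 2)*(v + 4)*(v^2 - 2*v) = (v - 2)*(v + 2)*(v + 4)*(v)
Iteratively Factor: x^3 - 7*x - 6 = (x + 1)*(x^2 - x - 6) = (x - 3)*(x + 1)*(x + 2)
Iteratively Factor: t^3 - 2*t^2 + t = (t)*(t^2 - 2*t + 1) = t*(t - 1)*(t - 1)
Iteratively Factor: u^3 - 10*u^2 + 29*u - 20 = (u - 4)*(u^2 - 6*u + 5) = (u - 5)*(u - 4)*(u - 1)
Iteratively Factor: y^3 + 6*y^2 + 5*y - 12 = (y - 1)*(y^2 + 7*y + 12) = (y - 1)*(y + 4)*(y + 3)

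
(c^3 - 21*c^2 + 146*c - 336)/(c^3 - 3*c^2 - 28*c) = (c^2 - 14*c + 48)/(c*(c + 4))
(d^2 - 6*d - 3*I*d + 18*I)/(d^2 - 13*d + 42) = (d - 3*I)/(d - 7)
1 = 1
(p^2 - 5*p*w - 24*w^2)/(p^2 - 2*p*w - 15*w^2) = (p - 8*w)/(p - 5*w)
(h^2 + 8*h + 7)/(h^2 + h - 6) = (h^2 + 8*h + 7)/(h^2 + h - 6)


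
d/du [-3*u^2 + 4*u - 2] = 4 - 6*u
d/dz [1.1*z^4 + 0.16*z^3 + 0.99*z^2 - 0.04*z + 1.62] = 4.4*z^3 + 0.48*z^2 + 1.98*z - 0.04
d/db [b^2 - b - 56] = 2*b - 1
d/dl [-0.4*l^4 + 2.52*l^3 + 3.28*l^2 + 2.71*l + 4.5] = -1.6*l^3 + 7.56*l^2 + 6.56*l + 2.71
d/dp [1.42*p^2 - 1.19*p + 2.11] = 2.84*p - 1.19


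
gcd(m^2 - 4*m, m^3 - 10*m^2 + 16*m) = m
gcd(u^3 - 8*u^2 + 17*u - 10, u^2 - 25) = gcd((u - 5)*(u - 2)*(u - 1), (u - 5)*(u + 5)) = u - 5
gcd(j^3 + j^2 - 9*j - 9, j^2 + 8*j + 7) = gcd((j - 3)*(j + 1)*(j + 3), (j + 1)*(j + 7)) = j + 1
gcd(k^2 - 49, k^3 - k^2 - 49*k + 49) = k^2 - 49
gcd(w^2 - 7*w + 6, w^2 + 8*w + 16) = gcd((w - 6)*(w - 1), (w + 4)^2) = 1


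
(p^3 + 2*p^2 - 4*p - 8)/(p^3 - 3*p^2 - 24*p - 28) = (p - 2)/(p - 7)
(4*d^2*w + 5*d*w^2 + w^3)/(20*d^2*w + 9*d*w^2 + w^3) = (d + w)/(5*d + w)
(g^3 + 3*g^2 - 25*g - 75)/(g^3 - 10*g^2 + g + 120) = (g + 5)/(g - 8)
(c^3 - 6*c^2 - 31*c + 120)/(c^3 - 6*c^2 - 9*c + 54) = (c^2 - 3*c - 40)/(c^2 - 3*c - 18)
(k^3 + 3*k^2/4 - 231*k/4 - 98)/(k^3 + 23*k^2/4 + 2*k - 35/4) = (k^2 - k - 56)/(k^2 + 4*k - 5)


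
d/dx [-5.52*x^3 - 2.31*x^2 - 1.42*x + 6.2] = -16.56*x^2 - 4.62*x - 1.42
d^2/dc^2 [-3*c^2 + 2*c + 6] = -6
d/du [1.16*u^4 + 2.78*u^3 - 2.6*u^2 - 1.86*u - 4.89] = 4.64*u^3 + 8.34*u^2 - 5.2*u - 1.86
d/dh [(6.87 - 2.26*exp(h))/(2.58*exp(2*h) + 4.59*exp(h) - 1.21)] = (5.8308*exp(2*h) - 35.4492*exp(h) - 28.7987)*exp(h)/(6.6564*exp(4*h) + 23.6844*exp(3*h) + 14.8245*exp(2*h) - 11.1078*exp(h) + 1.4641)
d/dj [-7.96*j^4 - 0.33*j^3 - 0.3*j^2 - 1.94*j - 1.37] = -31.84*j^3 - 0.99*j^2 - 0.6*j - 1.94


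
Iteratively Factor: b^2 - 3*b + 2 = (b - 1)*(b - 2)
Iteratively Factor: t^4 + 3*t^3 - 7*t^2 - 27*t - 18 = (t + 1)*(t^3 + 2*t^2 - 9*t - 18) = (t + 1)*(t + 3)*(t^2 - t - 6) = (t - 3)*(t + 1)*(t + 3)*(t + 2)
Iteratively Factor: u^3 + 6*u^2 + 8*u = (u + 4)*(u^2 + 2*u) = (u + 2)*(u + 4)*(u)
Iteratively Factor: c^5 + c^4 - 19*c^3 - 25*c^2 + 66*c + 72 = (c - 4)*(c^4 + 5*c^3 + c^2 - 21*c - 18) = (c - 4)*(c + 3)*(c^3 + 2*c^2 - 5*c - 6) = (c - 4)*(c + 1)*(c + 3)*(c^2 + c - 6) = (c - 4)*(c - 2)*(c + 1)*(c + 3)*(c + 3)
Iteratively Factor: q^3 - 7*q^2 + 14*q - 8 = (q - 2)*(q^2 - 5*q + 4) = (q - 4)*(q - 2)*(q - 1)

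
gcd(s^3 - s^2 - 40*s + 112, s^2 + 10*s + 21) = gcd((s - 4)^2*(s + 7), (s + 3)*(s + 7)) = s + 7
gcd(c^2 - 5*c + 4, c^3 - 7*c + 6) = c - 1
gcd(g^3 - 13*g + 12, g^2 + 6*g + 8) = g + 4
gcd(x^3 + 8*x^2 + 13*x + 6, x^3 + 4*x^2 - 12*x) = x + 6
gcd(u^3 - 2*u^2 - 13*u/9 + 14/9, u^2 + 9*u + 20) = 1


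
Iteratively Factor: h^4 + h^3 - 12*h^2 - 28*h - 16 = (h + 2)*(h^3 - h^2 - 10*h - 8) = (h + 2)^2*(h^2 - 3*h - 4) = (h + 1)*(h + 2)^2*(h - 4)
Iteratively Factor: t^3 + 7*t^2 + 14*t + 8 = (t + 1)*(t^2 + 6*t + 8) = (t + 1)*(t + 2)*(t + 4)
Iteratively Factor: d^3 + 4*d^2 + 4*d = (d)*(d^2 + 4*d + 4) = d*(d + 2)*(d + 2)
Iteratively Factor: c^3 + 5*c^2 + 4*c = (c)*(c^2 + 5*c + 4) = c*(c + 1)*(c + 4)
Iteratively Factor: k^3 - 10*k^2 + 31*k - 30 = (k - 3)*(k^2 - 7*k + 10) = (k - 3)*(k - 2)*(k - 5)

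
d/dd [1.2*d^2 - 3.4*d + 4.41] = 2.4*d - 3.4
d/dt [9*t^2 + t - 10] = 18*t + 1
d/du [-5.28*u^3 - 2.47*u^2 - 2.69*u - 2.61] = -15.84*u^2 - 4.94*u - 2.69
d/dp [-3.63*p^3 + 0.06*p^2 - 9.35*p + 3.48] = -10.89*p^2 + 0.12*p - 9.35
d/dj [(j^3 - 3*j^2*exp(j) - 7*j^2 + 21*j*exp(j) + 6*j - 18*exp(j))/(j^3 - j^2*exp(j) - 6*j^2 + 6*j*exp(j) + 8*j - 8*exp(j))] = ((j^3 - 3*j^2*exp(j) - 7*j^2 + 21*j*exp(j) + 6*j - 18*exp(j))*(j^2*exp(j) - 3*j^2 - 4*j*exp(j) + 12*j + 2*exp(j) - 8) + (j^3 - j^2*exp(j) - 6*j^2 + 6*j*exp(j) + 8*j - 8*exp(j))*(-3*j^2*exp(j) + 3*j^2 + 15*j*exp(j) - 14*j + 3*exp(j) + 6))/(j^3 - j^2*exp(j) - 6*j^2 + 6*j*exp(j) + 8*j - 8*exp(j))^2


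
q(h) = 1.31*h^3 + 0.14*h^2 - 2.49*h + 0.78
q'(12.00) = 566.79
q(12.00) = 2254.74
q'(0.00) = -2.49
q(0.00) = 0.78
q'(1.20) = 3.51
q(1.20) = 0.26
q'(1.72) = 9.62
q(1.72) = 3.58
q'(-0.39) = -2.00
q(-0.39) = 1.69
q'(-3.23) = 37.61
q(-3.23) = -33.86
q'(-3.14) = 35.38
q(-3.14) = -30.58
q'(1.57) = 7.64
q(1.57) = 2.29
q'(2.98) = 33.24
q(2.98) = 29.27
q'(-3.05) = 33.21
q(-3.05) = -27.49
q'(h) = 3.93*h^2 + 0.28*h - 2.49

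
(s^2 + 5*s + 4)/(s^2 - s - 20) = (s + 1)/(s - 5)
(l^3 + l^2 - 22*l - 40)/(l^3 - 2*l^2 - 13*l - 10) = (l + 4)/(l + 1)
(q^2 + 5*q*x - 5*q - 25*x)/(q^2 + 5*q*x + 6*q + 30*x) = (q - 5)/(q + 6)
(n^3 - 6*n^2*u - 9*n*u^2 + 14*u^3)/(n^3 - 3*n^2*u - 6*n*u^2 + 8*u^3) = (-n + 7*u)/(-n + 4*u)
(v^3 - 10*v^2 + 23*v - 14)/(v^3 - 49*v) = (v^2 - 3*v + 2)/(v*(v + 7))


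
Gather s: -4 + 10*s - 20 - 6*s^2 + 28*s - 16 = -6*s^2 + 38*s - 40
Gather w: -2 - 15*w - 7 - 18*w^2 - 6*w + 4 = -18*w^2 - 21*w - 5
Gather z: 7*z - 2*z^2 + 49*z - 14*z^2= -16*z^2 + 56*z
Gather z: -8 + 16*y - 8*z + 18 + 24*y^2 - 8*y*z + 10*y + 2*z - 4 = 24*y^2 + 26*y + z*(-8*y - 6) + 6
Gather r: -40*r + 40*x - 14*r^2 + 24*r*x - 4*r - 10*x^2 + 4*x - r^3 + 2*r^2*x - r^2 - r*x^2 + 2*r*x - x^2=-r^3 + r^2*(2*x - 15) + r*(-x^2 + 26*x - 44) - 11*x^2 + 44*x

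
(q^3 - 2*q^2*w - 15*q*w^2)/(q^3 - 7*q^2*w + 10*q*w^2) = (q + 3*w)/(q - 2*w)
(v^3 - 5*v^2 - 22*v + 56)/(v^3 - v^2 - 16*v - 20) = (-v^3 + 5*v^2 + 22*v - 56)/(-v^3 + v^2 + 16*v + 20)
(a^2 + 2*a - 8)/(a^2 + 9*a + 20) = (a - 2)/(a + 5)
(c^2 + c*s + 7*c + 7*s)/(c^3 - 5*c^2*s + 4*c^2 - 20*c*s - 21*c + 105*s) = (-c - s)/(-c^2 + 5*c*s + 3*c - 15*s)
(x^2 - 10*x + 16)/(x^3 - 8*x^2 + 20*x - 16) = (x - 8)/(x^2 - 6*x + 8)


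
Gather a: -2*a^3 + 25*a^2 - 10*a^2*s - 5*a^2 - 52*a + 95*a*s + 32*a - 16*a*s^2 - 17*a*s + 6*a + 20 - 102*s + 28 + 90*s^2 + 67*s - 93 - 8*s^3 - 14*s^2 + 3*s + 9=-2*a^3 + a^2*(20 - 10*s) + a*(-16*s^2 + 78*s - 14) - 8*s^3 + 76*s^2 - 32*s - 36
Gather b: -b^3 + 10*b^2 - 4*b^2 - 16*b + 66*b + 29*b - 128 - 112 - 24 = -b^3 + 6*b^2 + 79*b - 264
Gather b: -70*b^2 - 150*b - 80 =-70*b^2 - 150*b - 80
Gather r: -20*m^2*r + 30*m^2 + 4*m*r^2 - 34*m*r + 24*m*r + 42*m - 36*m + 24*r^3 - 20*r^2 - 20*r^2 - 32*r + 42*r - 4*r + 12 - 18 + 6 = 30*m^2 + 6*m + 24*r^3 + r^2*(4*m - 40) + r*(-20*m^2 - 10*m + 6)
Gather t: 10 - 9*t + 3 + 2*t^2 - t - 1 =2*t^2 - 10*t + 12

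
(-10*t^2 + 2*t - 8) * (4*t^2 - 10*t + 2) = -40*t^4 + 108*t^3 - 72*t^2 + 84*t - 16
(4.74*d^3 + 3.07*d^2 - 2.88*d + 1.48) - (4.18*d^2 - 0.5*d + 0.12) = 4.74*d^3 - 1.11*d^2 - 2.38*d + 1.36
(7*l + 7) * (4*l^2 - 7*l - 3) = 28*l^3 - 21*l^2 - 70*l - 21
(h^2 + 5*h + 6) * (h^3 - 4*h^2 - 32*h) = h^5 + h^4 - 46*h^3 - 184*h^2 - 192*h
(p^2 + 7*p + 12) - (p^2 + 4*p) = 3*p + 12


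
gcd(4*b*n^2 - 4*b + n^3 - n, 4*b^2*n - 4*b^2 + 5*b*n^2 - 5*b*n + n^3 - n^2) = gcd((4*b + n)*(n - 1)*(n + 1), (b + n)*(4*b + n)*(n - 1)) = 4*b*n - 4*b + n^2 - n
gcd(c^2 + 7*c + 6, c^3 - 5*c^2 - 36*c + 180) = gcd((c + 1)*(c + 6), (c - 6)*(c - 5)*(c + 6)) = c + 6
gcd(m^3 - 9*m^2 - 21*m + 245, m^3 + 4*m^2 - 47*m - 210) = m^2 - 2*m - 35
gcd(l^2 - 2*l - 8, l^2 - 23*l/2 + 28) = 1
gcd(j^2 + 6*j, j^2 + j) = j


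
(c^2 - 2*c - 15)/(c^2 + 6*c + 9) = (c - 5)/(c + 3)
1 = 1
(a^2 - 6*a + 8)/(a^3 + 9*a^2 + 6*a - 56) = (a - 4)/(a^2 + 11*a + 28)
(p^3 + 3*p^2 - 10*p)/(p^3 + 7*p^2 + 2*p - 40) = p/(p + 4)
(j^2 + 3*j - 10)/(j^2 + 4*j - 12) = (j + 5)/(j + 6)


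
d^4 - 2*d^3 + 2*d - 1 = (d - 1)^3*(d + 1)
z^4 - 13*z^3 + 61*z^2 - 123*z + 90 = (z - 5)*(z - 3)^2*(z - 2)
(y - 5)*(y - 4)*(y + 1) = y^3 - 8*y^2 + 11*y + 20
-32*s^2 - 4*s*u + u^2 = (-8*s + u)*(4*s + u)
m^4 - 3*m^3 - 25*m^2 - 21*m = m*(m - 7)*(m + 1)*(m + 3)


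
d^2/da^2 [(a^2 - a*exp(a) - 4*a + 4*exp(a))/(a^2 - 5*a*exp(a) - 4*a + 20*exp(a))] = 4*(a^2 + 5*a*exp(a) - 2*a - 10*exp(a) + 2)*exp(a)/(a^3 - 15*a^2*exp(a) + 75*a*exp(2*a) - 125*exp(3*a))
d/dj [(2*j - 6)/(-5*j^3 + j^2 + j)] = 2*(10*j^3 - 46*j^2 + 6*j + 3)/(j^2*(25*j^4 - 10*j^3 - 9*j^2 + 2*j + 1))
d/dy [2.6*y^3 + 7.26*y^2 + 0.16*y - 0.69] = 7.8*y^2 + 14.52*y + 0.16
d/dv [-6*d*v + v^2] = -6*d + 2*v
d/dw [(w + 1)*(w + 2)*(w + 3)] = 3*w^2 + 12*w + 11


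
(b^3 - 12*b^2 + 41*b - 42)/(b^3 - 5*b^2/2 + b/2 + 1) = 2*(b^2 - 10*b + 21)/(2*b^2 - b - 1)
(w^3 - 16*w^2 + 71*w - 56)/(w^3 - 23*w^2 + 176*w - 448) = (w - 1)/(w - 8)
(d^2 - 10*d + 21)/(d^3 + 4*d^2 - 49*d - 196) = (d - 3)/(d^2 + 11*d + 28)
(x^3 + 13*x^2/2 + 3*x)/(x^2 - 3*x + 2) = x*(2*x^2 + 13*x + 6)/(2*(x^2 - 3*x + 2))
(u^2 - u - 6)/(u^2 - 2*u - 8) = (u - 3)/(u - 4)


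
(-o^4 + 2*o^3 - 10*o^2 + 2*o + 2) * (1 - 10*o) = 10*o^5 - 21*o^4 + 102*o^3 - 30*o^2 - 18*o + 2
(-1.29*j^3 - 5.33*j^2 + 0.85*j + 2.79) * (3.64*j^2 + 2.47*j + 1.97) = -4.6956*j^5 - 22.5875*j^4 - 12.6124*j^3 + 1.755*j^2 + 8.5658*j + 5.4963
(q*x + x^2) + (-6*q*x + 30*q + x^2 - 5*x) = -5*q*x + 30*q + 2*x^2 - 5*x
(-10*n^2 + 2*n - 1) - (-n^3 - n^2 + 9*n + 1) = n^3 - 9*n^2 - 7*n - 2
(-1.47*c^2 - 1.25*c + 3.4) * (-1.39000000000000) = 2.0433*c^2 + 1.7375*c - 4.726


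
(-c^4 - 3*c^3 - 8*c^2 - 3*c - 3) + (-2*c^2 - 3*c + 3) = -c^4 - 3*c^3 - 10*c^2 - 6*c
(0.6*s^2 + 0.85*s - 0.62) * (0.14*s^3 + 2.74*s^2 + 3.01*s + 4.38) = 0.084*s^5 + 1.763*s^4 + 4.0482*s^3 + 3.4877*s^2 + 1.8568*s - 2.7156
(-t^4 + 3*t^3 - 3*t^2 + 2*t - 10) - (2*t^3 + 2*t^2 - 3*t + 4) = -t^4 + t^3 - 5*t^2 + 5*t - 14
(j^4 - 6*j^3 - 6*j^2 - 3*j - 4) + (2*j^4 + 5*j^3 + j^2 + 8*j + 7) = 3*j^4 - j^3 - 5*j^2 + 5*j + 3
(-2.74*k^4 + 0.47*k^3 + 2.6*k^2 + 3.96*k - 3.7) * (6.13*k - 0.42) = -16.7962*k^5 + 4.0319*k^4 + 15.7406*k^3 + 23.1828*k^2 - 24.3442*k + 1.554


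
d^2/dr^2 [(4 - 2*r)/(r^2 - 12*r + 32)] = 4*(-4*(r - 6)^2*(r - 2) + (3*r - 14)*(r^2 - 12*r + 32))/(r^2 - 12*r + 32)^3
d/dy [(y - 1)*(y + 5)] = 2*y + 4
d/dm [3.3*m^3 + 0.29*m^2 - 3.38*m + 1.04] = 9.9*m^2 + 0.58*m - 3.38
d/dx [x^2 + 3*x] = 2*x + 3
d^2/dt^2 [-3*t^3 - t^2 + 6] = -18*t - 2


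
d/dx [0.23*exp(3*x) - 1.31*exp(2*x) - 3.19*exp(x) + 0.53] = (0.69*exp(2*x) - 2.62*exp(x) - 3.19)*exp(x)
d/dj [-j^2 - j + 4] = -2*j - 1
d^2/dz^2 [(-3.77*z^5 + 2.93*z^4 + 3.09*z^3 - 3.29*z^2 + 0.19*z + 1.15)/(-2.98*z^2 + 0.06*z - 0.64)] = (200.874648*z^7 - 62.8243599999999*z^6 + 132.72876*z^5 - 37.934904*z^4 + 42.250232*z^3 - 112.612488*z^2 - 4.186056*z + 7.058856)/(26.463592*z^6 - 1.598472*z^5 + 17.082552*z^4 - 0.686808*z^3 + 3.668736*z^2 - 0.073728*z + 0.262144)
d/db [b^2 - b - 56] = 2*b - 1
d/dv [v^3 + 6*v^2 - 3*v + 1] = 3*v^2 + 12*v - 3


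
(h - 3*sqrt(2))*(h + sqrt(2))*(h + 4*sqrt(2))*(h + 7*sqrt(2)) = h^4 + 9*sqrt(2)*h^3 + 6*h^2 - 178*sqrt(2)*h - 336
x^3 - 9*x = x*(x - 3)*(x + 3)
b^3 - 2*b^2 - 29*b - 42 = (b - 7)*(b + 2)*(b + 3)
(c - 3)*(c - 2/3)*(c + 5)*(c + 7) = c^4 + 25*c^3/3 - 7*c^2 - 313*c/3 + 70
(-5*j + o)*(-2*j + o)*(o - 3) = 10*j^2*o - 30*j^2 - 7*j*o^2 + 21*j*o + o^3 - 3*o^2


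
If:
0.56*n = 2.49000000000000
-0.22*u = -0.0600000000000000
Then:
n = 4.45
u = 0.27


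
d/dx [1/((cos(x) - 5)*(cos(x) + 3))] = 2*(cos(x) - 1)*sin(x)/((cos(x) - 5)^2*(cos(x) + 3)^2)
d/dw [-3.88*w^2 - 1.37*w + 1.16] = -7.76*w - 1.37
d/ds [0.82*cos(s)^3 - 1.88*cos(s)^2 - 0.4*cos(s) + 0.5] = (-2.46*cos(s)^2 + 3.76*cos(s) + 0.4)*sin(s)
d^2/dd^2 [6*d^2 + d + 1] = 12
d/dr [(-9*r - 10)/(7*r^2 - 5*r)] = (63*r^2 + 140*r - 50)/(r^2*(49*r^2 - 70*r + 25))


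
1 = 1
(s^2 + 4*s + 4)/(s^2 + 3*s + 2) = (s + 2)/(s + 1)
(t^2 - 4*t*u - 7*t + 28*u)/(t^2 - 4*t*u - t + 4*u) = (t - 7)/(t - 1)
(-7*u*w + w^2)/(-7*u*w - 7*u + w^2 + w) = w/(w + 1)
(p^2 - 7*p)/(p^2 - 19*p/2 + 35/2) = 2*p/(2*p - 5)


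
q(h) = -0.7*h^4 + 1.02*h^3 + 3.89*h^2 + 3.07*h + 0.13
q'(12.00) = -4301.33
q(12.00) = -12155.51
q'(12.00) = -4301.33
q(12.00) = -12155.51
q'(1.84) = 10.30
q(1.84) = 17.28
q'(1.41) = 12.27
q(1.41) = 12.28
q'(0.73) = 9.29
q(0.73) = 4.64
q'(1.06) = 11.42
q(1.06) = 8.09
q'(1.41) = 12.27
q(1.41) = 12.28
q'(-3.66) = 152.86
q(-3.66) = -134.62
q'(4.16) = -113.19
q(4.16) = -55.99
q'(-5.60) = 547.19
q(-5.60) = -762.61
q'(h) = -2.8*h^3 + 3.06*h^2 + 7.78*h + 3.07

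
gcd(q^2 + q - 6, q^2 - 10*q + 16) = q - 2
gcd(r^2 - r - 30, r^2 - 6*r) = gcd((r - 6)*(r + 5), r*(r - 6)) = r - 6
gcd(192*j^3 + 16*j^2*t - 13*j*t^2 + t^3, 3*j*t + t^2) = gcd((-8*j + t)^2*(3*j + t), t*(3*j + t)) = 3*j + t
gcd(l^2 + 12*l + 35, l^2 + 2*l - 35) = l + 7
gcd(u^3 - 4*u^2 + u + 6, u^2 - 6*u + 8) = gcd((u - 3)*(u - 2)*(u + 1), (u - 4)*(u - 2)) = u - 2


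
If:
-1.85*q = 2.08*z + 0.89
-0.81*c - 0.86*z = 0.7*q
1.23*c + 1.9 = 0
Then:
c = -1.54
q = -24.95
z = 21.76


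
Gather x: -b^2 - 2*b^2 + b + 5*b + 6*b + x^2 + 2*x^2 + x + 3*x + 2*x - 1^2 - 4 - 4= -3*b^2 + 12*b + 3*x^2 + 6*x - 9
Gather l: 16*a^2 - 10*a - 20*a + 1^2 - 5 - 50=16*a^2 - 30*a - 54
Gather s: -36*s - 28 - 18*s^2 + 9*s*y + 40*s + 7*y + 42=-18*s^2 + s*(9*y + 4) + 7*y + 14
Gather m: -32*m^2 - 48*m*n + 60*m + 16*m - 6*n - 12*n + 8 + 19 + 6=-32*m^2 + m*(76 - 48*n) - 18*n + 33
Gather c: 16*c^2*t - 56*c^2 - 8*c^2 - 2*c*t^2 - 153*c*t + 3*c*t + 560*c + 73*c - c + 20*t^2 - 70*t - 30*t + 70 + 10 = c^2*(16*t - 64) + c*(-2*t^2 - 150*t + 632) + 20*t^2 - 100*t + 80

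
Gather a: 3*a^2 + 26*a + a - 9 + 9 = 3*a^2 + 27*a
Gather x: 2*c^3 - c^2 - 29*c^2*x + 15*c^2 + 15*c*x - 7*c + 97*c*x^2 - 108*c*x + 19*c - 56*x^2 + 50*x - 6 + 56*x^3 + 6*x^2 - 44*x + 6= 2*c^3 + 14*c^2 + 12*c + 56*x^3 + x^2*(97*c - 50) + x*(-29*c^2 - 93*c + 6)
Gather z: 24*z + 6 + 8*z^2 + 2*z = 8*z^2 + 26*z + 6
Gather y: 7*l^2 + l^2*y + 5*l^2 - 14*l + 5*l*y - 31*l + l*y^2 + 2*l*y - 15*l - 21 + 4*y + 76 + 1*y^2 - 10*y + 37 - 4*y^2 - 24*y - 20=12*l^2 - 60*l + y^2*(l - 3) + y*(l^2 + 7*l - 30) + 72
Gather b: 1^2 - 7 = -6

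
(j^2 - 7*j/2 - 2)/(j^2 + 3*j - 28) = (j + 1/2)/(j + 7)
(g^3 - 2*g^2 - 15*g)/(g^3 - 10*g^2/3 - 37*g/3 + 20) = 3*g/(3*g - 4)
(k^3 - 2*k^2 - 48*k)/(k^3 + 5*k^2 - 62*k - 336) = k/(k + 7)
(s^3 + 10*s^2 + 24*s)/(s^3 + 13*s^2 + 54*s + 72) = s/(s + 3)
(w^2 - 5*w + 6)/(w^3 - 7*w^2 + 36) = (w - 2)/(w^2 - 4*w - 12)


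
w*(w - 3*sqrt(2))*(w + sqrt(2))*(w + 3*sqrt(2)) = w^4 + sqrt(2)*w^3 - 18*w^2 - 18*sqrt(2)*w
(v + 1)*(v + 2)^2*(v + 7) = v^4 + 12*v^3 + 43*v^2 + 60*v + 28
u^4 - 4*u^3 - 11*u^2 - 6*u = u*(u - 6)*(u + 1)^2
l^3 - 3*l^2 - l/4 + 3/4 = (l - 3)*(l - 1/2)*(l + 1/2)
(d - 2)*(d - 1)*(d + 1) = d^3 - 2*d^2 - d + 2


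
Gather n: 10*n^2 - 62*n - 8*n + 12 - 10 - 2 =10*n^2 - 70*n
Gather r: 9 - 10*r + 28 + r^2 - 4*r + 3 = r^2 - 14*r + 40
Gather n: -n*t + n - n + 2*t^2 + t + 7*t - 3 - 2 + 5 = -n*t + 2*t^2 + 8*t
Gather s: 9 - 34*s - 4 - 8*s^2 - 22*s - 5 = -8*s^2 - 56*s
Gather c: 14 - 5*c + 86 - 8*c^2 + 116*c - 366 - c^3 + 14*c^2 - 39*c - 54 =-c^3 + 6*c^2 + 72*c - 320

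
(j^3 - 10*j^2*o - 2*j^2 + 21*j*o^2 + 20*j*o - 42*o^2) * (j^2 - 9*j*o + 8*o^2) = j^5 - 19*j^4*o - 2*j^4 + 119*j^3*o^2 + 38*j^3*o - 269*j^2*o^3 - 238*j^2*o^2 + 168*j*o^4 + 538*j*o^3 - 336*o^4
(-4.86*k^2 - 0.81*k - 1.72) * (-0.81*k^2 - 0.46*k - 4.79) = 3.9366*k^4 + 2.8917*k^3 + 25.0452*k^2 + 4.6711*k + 8.2388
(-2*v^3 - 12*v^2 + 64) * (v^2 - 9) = -2*v^5 - 12*v^4 + 18*v^3 + 172*v^2 - 576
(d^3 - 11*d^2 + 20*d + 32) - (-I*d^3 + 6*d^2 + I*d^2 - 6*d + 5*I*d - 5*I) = d^3 + I*d^3 - 17*d^2 - I*d^2 + 26*d - 5*I*d + 32 + 5*I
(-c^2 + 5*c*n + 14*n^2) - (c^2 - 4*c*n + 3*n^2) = -2*c^2 + 9*c*n + 11*n^2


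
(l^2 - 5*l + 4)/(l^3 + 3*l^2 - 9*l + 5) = (l - 4)/(l^2 + 4*l - 5)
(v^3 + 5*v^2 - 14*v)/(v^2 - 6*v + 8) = v*(v + 7)/(v - 4)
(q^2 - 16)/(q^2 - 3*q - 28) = (q - 4)/(q - 7)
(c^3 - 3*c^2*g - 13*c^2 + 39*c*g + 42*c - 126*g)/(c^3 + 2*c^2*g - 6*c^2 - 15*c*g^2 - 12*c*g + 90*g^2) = (c - 7)/(c + 5*g)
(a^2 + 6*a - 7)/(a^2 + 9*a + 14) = (a - 1)/(a + 2)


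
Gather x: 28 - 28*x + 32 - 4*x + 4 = 64 - 32*x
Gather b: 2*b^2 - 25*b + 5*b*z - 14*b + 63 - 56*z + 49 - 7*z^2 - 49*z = 2*b^2 + b*(5*z - 39) - 7*z^2 - 105*z + 112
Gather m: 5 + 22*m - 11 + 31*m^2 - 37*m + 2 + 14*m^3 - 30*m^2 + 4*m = 14*m^3 + m^2 - 11*m - 4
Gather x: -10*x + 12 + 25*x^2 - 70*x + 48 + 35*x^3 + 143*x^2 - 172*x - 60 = 35*x^3 + 168*x^2 - 252*x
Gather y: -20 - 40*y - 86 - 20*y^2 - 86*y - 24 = -20*y^2 - 126*y - 130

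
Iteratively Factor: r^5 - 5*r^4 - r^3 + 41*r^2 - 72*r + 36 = (r - 2)*(r^4 - 3*r^3 - 7*r^2 + 27*r - 18) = (r - 2)*(r + 3)*(r^3 - 6*r^2 + 11*r - 6) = (r - 3)*(r - 2)*(r + 3)*(r^2 - 3*r + 2) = (r - 3)*(r - 2)*(r - 1)*(r + 3)*(r - 2)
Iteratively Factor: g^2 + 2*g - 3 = (g - 1)*(g + 3)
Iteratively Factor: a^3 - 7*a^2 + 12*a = (a)*(a^2 - 7*a + 12) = a*(a - 3)*(a - 4)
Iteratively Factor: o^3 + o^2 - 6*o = (o - 2)*(o^2 + 3*o) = o*(o - 2)*(o + 3)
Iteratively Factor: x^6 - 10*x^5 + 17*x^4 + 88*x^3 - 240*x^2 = (x - 4)*(x^5 - 6*x^4 - 7*x^3 + 60*x^2) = (x - 4)^2*(x^4 - 2*x^3 - 15*x^2) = (x - 4)^2*(x + 3)*(x^3 - 5*x^2) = x*(x - 4)^2*(x + 3)*(x^2 - 5*x) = x*(x - 5)*(x - 4)^2*(x + 3)*(x)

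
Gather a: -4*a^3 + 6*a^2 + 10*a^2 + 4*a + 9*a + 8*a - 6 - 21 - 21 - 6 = -4*a^3 + 16*a^2 + 21*a - 54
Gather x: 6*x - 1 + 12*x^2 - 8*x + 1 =12*x^2 - 2*x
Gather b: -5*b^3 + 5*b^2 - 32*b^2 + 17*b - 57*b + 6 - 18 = -5*b^3 - 27*b^2 - 40*b - 12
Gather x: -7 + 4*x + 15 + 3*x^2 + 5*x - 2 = 3*x^2 + 9*x + 6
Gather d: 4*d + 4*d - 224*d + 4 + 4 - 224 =-216*d - 216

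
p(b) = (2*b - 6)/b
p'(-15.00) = 0.03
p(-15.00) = 2.40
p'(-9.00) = 0.07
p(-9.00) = 2.67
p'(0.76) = 10.39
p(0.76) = -5.89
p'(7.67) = 0.10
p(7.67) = 1.22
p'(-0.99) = 6.12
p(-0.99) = 8.06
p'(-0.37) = 43.83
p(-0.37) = 18.22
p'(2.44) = 1.01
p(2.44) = -0.46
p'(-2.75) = 0.79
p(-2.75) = 4.18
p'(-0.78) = 9.86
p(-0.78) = 9.69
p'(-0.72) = 11.57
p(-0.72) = 10.33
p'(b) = 2/b - (2*b - 6)/b^2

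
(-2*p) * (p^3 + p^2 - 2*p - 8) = -2*p^4 - 2*p^3 + 4*p^2 + 16*p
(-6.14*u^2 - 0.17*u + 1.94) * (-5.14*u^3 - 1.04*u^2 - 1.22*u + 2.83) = 31.5596*u^5 + 7.2594*u^4 - 2.304*u^3 - 19.1864*u^2 - 2.8479*u + 5.4902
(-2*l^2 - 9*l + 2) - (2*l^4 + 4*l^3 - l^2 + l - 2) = -2*l^4 - 4*l^3 - l^2 - 10*l + 4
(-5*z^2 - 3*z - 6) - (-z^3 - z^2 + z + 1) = z^3 - 4*z^2 - 4*z - 7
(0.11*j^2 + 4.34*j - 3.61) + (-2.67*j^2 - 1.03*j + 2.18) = -2.56*j^2 + 3.31*j - 1.43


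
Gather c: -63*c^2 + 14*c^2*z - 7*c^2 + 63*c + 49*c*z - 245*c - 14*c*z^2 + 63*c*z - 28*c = c^2*(14*z - 70) + c*(-14*z^2 + 112*z - 210)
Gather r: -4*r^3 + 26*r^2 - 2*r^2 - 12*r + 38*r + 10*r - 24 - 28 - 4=-4*r^3 + 24*r^2 + 36*r - 56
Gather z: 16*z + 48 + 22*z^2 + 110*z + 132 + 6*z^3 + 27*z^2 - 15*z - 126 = 6*z^3 + 49*z^2 + 111*z + 54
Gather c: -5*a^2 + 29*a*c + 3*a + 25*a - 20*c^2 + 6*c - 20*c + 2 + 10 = -5*a^2 + 28*a - 20*c^2 + c*(29*a - 14) + 12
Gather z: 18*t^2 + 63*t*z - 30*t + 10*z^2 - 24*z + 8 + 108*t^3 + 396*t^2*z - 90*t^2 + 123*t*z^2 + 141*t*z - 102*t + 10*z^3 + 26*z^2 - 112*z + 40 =108*t^3 - 72*t^2 - 132*t + 10*z^3 + z^2*(123*t + 36) + z*(396*t^2 + 204*t - 136) + 48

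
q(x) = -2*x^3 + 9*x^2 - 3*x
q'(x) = -6*x^2 + 18*x - 3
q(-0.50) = 4.00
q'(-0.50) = -13.50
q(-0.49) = 3.87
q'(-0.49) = -13.26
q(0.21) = -0.25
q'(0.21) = 0.52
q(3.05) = 17.83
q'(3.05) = -3.91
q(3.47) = 14.39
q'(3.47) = -12.79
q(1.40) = 7.95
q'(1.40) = 10.44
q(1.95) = 13.54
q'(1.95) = 9.28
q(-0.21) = 1.05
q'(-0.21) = -7.04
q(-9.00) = 2214.00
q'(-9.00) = -651.00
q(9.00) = -756.00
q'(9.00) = -327.00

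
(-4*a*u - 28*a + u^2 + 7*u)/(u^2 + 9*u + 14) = (-4*a + u)/(u + 2)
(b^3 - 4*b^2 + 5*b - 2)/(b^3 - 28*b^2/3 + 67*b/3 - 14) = 3*(b^2 - 3*b + 2)/(3*b^2 - 25*b + 42)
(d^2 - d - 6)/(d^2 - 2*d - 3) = (d + 2)/(d + 1)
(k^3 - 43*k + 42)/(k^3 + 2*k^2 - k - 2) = (k^2 + k - 42)/(k^2 + 3*k + 2)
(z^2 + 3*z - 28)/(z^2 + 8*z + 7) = (z - 4)/(z + 1)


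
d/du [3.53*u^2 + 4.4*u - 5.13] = 7.06*u + 4.4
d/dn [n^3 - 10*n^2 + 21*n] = 3*n^2 - 20*n + 21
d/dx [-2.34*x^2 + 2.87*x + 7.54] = 2.87 - 4.68*x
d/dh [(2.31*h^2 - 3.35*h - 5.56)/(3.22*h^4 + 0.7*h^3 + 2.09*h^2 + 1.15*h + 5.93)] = (-14.8764*h^5 + 30.744*h^4 + 76.3028*h^3 + 21.334*h^2 + 50.6374*h - 13.4715)/(10.3684*h^8 + 4.508*h^7 + 13.9496*h^6 + 10.332*h^5 + 44.1673*h^4 + 13.109*h^3 + 26.1099*h^2 + 13.639*h + 35.1649)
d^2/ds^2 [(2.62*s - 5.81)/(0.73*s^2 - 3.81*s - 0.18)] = ((28.447 - 11.4756*s)*(-0.73*s^2 + 3.81*s + 0.18) - (1.46*s - 3.81)*(2.62*s - 5.81)*(2.92*s - 7.62))/(-0.73*s^2 + 3.81*s + 0.18)^3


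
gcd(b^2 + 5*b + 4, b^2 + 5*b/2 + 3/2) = b + 1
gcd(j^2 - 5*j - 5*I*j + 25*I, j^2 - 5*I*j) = j - 5*I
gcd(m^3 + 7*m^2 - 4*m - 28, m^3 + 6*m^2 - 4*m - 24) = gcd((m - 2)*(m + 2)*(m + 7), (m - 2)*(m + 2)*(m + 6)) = m^2 - 4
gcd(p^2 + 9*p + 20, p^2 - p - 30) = p + 5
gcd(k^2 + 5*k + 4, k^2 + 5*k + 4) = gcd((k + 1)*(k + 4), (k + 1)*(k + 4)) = k^2 + 5*k + 4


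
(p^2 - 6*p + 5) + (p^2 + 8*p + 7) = 2*p^2 + 2*p + 12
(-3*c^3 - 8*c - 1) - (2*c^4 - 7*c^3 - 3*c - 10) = -2*c^4 + 4*c^3 - 5*c + 9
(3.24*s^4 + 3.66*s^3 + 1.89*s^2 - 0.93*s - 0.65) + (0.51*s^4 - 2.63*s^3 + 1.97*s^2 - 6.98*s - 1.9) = 3.75*s^4 + 1.03*s^3 + 3.86*s^2 - 7.91*s - 2.55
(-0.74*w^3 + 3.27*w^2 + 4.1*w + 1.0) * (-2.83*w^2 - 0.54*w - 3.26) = 2.0942*w^5 - 8.8545*w^4 - 10.9564*w^3 - 15.7042*w^2 - 13.906*w - 3.26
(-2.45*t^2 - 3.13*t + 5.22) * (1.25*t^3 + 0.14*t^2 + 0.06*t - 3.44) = -3.0625*t^5 - 4.2555*t^4 + 5.9398*t^3 + 8.971*t^2 + 11.0804*t - 17.9568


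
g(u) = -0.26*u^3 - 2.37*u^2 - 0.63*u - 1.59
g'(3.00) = -21.87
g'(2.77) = -19.74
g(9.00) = -388.77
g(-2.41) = -10.20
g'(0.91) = -5.59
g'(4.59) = -38.82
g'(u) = -0.78*u^2 - 4.74*u - 0.63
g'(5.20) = -46.37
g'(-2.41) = 6.26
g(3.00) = -31.83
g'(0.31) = -2.17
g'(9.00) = -106.47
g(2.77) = -27.05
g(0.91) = -4.32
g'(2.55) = -17.79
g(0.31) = -2.02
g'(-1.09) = 3.61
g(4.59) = -79.56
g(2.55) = -22.92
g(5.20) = -105.51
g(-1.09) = -3.38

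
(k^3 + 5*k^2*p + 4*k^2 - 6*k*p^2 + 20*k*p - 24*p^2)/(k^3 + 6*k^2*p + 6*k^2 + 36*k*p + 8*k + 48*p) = (k - p)/(k + 2)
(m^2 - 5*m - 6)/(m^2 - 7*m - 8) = (m - 6)/(m - 8)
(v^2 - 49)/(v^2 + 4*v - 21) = (v - 7)/(v - 3)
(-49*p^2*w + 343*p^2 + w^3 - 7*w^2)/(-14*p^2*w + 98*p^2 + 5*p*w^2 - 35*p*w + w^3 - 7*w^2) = (7*p - w)/(2*p - w)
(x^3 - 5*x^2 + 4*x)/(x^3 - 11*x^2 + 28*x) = (x - 1)/(x - 7)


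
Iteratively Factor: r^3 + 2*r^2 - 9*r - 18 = (r - 3)*(r^2 + 5*r + 6) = (r - 3)*(r + 2)*(r + 3)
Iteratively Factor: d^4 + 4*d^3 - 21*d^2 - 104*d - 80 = (d + 4)*(d^3 - 21*d - 20) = (d - 5)*(d + 4)*(d^2 + 5*d + 4) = (d - 5)*(d + 1)*(d + 4)*(d + 4)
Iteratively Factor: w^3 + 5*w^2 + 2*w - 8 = (w + 2)*(w^2 + 3*w - 4) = (w + 2)*(w + 4)*(w - 1)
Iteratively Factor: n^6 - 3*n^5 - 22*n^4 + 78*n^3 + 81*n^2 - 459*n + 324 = (n + 3)*(n^5 - 6*n^4 - 4*n^3 + 90*n^2 - 189*n + 108) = (n + 3)*(n + 4)*(n^4 - 10*n^3 + 36*n^2 - 54*n + 27) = (n - 3)*(n + 3)*(n + 4)*(n^3 - 7*n^2 + 15*n - 9) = (n - 3)*(n - 1)*(n + 3)*(n + 4)*(n^2 - 6*n + 9) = (n - 3)^2*(n - 1)*(n + 3)*(n + 4)*(n - 3)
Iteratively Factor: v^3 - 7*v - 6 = (v - 3)*(v^2 + 3*v + 2) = (v - 3)*(v + 2)*(v + 1)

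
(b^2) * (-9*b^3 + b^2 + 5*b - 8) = -9*b^5 + b^4 + 5*b^3 - 8*b^2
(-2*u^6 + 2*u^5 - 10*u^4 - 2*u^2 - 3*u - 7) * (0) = 0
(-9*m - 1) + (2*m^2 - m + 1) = 2*m^2 - 10*m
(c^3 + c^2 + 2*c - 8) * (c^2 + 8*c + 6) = c^5 + 9*c^4 + 16*c^3 + 14*c^2 - 52*c - 48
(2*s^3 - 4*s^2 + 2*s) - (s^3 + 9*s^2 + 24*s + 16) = s^3 - 13*s^2 - 22*s - 16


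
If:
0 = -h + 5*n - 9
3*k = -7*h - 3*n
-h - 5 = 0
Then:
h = -5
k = 163/15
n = 4/5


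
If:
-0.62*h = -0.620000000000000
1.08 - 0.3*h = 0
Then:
No Solution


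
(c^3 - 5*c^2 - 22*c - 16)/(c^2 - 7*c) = (c^3 - 5*c^2 - 22*c - 16)/(c*(c - 7))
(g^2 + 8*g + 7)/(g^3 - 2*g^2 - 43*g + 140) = (g + 1)/(g^2 - 9*g + 20)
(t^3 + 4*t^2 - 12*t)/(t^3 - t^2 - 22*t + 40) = t*(t + 6)/(t^2 + t - 20)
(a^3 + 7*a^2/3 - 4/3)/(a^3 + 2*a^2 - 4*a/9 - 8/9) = 3*(a + 1)/(3*a + 2)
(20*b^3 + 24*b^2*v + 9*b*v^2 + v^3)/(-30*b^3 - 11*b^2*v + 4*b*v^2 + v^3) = (2*b + v)/(-3*b + v)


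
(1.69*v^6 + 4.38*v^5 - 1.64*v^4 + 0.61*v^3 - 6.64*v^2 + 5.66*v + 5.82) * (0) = 0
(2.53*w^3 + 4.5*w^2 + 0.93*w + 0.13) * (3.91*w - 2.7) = 9.8923*w^4 + 10.764*w^3 - 8.5137*w^2 - 2.0027*w - 0.351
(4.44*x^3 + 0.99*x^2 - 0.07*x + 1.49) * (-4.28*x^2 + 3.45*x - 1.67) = -19.0032*x^5 + 11.0808*x^4 - 3.6997*x^3 - 8.272*x^2 + 5.2574*x - 2.4883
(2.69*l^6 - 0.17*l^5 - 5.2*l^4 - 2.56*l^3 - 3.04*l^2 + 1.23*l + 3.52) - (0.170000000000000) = 2.69*l^6 - 0.17*l^5 - 5.2*l^4 - 2.56*l^3 - 3.04*l^2 + 1.23*l + 3.35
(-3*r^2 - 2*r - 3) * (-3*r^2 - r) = 9*r^4 + 9*r^3 + 11*r^2 + 3*r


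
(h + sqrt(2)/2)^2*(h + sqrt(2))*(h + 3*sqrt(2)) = h^4 + 5*sqrt(2)*h^3 + 29*h^2/2 + 8*sqrt(2)*h + 3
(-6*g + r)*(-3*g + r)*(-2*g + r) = -36*g^3 + 36*g^2*r - 11*g*r^2 + r^3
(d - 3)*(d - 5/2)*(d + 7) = d^3 + 3*d^2/2 - 31*d + 105/2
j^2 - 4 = (j - 2)*(j + 2)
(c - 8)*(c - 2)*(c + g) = c^3 + c^2*g - 10*c^2 - 10*c*g + 16*c + 16*g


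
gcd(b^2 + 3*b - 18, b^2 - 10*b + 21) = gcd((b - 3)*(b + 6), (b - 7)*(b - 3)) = b - 3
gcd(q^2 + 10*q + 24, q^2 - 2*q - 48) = q + 6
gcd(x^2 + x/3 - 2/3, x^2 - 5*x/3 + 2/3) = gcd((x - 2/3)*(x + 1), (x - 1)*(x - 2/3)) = x - 2/3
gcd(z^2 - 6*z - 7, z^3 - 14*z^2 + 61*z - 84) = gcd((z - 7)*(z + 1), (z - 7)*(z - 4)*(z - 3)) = z - 7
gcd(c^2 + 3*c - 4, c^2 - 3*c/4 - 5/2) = 1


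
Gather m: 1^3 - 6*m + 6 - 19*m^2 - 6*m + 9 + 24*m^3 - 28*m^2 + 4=24*m^3 - 47*m^2 - 12*m + 20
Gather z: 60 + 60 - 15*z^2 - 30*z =-15*z^2 - 30*z + 120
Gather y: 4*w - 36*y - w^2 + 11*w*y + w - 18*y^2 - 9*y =-w^2 + 5*w - 18*y^2 + y*(11*w - 45)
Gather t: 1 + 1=2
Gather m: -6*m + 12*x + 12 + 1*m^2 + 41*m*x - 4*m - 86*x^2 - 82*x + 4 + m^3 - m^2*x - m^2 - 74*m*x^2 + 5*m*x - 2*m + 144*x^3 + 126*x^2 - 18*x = m^3 - m^2*x + m*(-74*x^2 + 46*x - 12) + 144*x^3 + 40*x^2 - 88*x + 16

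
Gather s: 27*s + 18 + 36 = 27*s + 54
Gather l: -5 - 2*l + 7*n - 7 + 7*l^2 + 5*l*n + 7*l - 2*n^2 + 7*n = 7*l^2 + l*(5*n + 5) - 2*n^2 + 14*n - 12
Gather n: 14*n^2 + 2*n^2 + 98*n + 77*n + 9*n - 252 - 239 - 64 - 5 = 16*n^2 + 184*n - 560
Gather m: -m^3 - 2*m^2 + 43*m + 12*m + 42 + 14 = -m^3 - 2*m^2 + 55*m + 56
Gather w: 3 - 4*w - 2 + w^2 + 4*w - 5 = w^2 - 4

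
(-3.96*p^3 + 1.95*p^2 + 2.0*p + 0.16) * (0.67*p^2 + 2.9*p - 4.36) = -2.6532*p^5 - 10.1775*p^4 + 24.2606*p^3 - 2.5948*p^2 - 8.256*p - 0.6976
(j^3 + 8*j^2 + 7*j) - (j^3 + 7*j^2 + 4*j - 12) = j^2 + 3*j + 12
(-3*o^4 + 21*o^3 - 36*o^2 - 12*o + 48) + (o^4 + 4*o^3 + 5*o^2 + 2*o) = -2*o^4 + 25*o^3 - 31*o^2 - 10*o + 48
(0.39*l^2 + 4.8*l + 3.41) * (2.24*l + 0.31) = 0.8736*l^3 + 10.8729*l^2 + 9.1264*l + 1.0571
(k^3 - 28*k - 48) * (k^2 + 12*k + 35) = k^5 + 12*k^4 + 7*k^3 - 384*k^2 - 1556*k - 1680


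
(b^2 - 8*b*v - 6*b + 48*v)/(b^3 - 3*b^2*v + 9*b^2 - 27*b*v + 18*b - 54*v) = (b^2 - 8*b*v - 6*b + 48*v)/(b^3 - 3*b^2*v + 9*b^2 - 27*b*v + 18*b - 54*v)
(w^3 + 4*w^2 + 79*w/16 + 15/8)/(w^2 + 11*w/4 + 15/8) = (4*w^2 + 11*w + 6)/(2*(2*w + 3))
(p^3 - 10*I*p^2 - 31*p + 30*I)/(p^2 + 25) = (p^2 - 5*I*p - 6)/(p + 5*I)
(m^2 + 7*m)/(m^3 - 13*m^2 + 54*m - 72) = m*(m + 7)/(m^3 - 13*m^2 + 54*m - 72)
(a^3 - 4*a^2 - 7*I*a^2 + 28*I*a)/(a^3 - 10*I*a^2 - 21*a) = (a - 4)/(a - 3*I)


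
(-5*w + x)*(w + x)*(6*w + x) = -30*w^3 - 29*w^2*x + 2*w*x^2 + x^3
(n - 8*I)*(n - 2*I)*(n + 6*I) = n^3 - 4*I*n^2 + 44*n - 96*I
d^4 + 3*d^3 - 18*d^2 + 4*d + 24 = (d - 2)^2*(d + 1)*(d + 6)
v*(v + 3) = v^2 + 3*v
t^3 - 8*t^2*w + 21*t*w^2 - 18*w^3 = (t - 3*w)^2*(t - 2*w)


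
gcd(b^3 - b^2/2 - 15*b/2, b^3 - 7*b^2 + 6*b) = b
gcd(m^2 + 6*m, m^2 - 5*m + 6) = 1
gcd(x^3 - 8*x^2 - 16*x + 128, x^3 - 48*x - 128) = x^2 - 4*x - 32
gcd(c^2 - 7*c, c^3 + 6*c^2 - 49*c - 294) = c - 7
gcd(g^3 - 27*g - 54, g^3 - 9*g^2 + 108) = g^2 - 3*g - 18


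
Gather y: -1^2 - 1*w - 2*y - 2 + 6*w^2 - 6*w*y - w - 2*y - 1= 6*w^2 - 2*w + y*(-6*w - 4) - 4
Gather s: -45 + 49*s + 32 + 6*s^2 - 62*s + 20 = 6*s^2 - 13*s + 7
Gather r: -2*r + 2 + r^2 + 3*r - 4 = r^2 + r - 2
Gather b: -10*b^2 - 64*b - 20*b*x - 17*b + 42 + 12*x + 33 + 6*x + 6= -10*b^2 + b*(-20*x - 81) + 18*x + 81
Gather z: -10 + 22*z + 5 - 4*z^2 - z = -4*z^2 + 21*z - 5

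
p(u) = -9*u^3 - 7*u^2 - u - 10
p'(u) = -27*u^2 - 14*u - 1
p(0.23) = -10.71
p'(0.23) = -5.65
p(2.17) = -137.10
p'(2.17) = -158.52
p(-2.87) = 147.97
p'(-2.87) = -183.22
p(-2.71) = 120.42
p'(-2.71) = -161.35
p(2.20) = -141.91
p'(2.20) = -162.48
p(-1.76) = 19.14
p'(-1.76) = -60.00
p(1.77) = -83.61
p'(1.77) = -110.37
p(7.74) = -4610.26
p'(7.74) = -1726.87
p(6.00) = -2212.00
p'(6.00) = -1057.00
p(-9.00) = 5993.00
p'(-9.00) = -2062.00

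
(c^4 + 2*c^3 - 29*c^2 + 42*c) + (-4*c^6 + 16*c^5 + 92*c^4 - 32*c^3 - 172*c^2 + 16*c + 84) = -4*c^6 + 16*c^5 + 93*c^4 - 30*c^3 - 201*c^2 + 58*c + 84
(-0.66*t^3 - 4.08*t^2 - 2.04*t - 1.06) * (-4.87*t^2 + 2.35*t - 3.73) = 3.2142*t^5 + 18.3186*t^4 + 2.8086*t^3 + 15.5866*t^2 + 5.1182*t + 3.9538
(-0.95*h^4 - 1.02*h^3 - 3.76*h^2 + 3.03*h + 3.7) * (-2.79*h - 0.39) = 2.6505*h^5 + 3.2163*h^4 + 10.8882*h^3 - 6.9873*h^2 - 11.5047*h - 1.443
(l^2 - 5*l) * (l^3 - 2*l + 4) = l^5 - 5*l^4 - 2*l^3 + 14*l^2 - 20*l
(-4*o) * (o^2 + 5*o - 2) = -4*o^3 - 20*o^2 + 8*o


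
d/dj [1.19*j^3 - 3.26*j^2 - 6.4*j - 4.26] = 3.57*j^2 - 6.52*j - 6.4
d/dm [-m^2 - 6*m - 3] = -2*m - 6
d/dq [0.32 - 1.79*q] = -1.79000000000000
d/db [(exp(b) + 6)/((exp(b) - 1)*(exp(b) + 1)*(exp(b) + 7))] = (-2*exp(3*b) - 25*exp(2*b) - 84*exp(b) - 1)*exp(b)/(exp(6*b) + 14*exp(5*b) + 47*exp(4*b) - 28*exp(3*b) - 97*exp(2*b) + 14*exp(b) + 49)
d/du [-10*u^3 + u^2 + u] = -30*u^2 + 2*u + 1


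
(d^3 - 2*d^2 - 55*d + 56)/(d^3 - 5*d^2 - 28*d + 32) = (d + 7)/(d + 4)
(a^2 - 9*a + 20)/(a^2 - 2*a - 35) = (-a^2 + 9*a - 20)/(-a^2 + 2*a + 35)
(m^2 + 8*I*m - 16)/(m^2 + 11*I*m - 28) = (m + 4*I)/(m + 7*I)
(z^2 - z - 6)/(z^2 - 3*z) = (z + 2)/z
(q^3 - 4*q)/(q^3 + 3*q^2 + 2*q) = (q - 2)/(q + 1)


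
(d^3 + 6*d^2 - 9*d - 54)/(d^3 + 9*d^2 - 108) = (d + 3)/(d + 6)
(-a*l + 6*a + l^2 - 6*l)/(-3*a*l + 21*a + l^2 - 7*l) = (a*l - 6*a - l^2 + 6*l)/(3*a*l - 21*a - l^2 + 7*l)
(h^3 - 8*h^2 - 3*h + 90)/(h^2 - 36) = (h^2 - 2*h - 15)/(h + 6)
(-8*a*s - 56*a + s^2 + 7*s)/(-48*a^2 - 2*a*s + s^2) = (s + 7)/(6*a + s)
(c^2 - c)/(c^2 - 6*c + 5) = c/(c - 5)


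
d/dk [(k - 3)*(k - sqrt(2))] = 2*k - 3 - sqrt(2)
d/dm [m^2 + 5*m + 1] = 2*m + 5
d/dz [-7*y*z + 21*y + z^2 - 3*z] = -7*y + 2*z - 3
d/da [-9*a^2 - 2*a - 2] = -18*a - 2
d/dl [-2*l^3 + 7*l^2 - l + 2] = -6*l^2 + 14*l - 1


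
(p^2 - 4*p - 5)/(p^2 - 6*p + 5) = (p + 1)/(p - 1)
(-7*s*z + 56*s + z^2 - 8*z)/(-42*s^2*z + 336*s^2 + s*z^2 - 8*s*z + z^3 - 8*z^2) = (-7*s + z)/(-42*s^2 + s*z + z^2)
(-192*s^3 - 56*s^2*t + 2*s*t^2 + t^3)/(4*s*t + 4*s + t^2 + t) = (-48*s^2 - 2*s*t + t^2)/(t + 1)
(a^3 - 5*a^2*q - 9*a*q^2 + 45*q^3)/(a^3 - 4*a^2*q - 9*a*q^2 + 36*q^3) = (-a + 5*q)/(-a + 4*q)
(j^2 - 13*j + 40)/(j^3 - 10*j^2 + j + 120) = 1/(j + 3)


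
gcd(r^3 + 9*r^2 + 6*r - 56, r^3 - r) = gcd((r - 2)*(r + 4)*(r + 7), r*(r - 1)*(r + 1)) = 1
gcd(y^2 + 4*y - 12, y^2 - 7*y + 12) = 1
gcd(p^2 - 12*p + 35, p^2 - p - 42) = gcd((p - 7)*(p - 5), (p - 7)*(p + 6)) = p - 7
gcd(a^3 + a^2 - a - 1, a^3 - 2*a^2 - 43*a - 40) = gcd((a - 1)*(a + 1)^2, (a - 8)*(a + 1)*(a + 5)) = a + 1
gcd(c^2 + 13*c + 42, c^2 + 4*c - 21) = c + 7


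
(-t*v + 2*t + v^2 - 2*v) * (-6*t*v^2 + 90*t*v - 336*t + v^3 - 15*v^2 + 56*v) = 6*t^2*v^3 - 102*t^2*v^2 + 516*t^2*v - 672*t^2 - 7*t*v^4 + 119*t*v^3 - 602*t*v^2 + 784*t*v + v^5 - 17*v^4 + 86*v^3 - 112*v^2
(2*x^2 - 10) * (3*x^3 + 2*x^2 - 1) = 6*x^5 + 4*x^4 - 30*x^3 - 22*x^2 + 10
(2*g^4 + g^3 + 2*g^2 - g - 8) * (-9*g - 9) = -18*g^5 - 27*g^4 - 27*g^3 - 9*g^2 + 81*g + 72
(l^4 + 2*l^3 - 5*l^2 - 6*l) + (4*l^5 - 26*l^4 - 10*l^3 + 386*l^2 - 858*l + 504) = 4*l^5 - 25*l^4 - 8*l^3 + 381*l^2 - 864*l + 504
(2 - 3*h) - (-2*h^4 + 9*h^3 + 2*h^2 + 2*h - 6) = 2*h^4 - 9*h^3 - 2*h^2 - 5*h + 8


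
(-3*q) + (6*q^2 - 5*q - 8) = 6*q^2 - 8*q - 8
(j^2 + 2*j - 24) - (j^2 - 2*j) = 4*j - 24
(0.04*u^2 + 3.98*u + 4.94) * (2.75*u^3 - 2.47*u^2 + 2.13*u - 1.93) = 0.11*u^5 + 10.8462*u^4 + 3.8396*u^3 - 3.8016*u^2 + 2.8408*u - 9.5342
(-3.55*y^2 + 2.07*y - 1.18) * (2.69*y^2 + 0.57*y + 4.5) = -9.5495*y^4 + 3.5448*y^3 - 17.9693*y^2 + 8.6424*y - 5.31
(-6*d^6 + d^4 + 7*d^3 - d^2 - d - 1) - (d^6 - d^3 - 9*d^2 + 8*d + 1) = -7*d^6 + d^4 + 8*d^3 + 8*d^2 - 9*d - 2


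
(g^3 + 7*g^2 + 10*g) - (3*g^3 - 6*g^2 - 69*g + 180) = -2*g^3 + 13*g^2 + 79*g - 180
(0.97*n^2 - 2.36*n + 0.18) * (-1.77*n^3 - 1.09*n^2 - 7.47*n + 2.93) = -1.7169*n^5 + 3.1199*n^4 - 4.9921*n^3 + 20.2751*n^2 - 8.2594*n + 0.5274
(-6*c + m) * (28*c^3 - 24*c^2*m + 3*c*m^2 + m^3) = -168*c^4 + 172*c^3*m - 42*c^2*m^2 - 3*c*m^3 + m^4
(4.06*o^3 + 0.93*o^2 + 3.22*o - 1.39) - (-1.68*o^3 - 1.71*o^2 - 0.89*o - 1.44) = 5.74*o^3 + 2.64*o^2 + 4.11*o + 0.05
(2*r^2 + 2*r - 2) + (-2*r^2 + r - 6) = 3*r - 8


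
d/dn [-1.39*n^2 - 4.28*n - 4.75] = -2.78*n - 4.28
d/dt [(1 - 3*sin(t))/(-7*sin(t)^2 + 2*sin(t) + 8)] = (-21*sin(t)^2 + 14*sin(t) - 26)*cos(t)/(7*sin(t)^2 - 2*sin(t) - 8)^2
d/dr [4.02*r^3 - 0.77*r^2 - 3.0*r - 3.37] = 12.06*r^2 - 1.54*r - 3.0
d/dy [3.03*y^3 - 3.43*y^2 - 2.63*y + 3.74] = 9.09*y^2 - 6.86*y - 2.63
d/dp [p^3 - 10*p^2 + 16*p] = 3*p^2 - 20*p + 16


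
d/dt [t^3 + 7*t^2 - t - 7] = 3*t^2 + 14*t - 1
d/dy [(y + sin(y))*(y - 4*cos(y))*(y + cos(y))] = -(y + sin(y))*(y - 4*cos(y))*(sin(y) - 1) + (y + sin(y))*(y + cos(y))*(4*sin(y) + 1) + (y - 4*cos(y))*(y + cos(y))*(cos(y) + 1)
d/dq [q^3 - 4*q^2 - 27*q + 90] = 3*q^2 - 8*q - 27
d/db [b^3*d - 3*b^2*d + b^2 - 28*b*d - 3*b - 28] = 3*b^2*d - 6*b*d + 2*b - 28*d - 3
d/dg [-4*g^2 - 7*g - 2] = -8*g - 7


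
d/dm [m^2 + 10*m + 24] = 2*m + 10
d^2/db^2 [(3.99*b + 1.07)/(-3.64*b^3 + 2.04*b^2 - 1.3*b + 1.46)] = (-317.195424*b^5 + 7.64399999999995*b^4 + 131.678064*b^3 - 311.550384*b^2 + 54.210288*b - 12.388864)/(48.228544*b^9 - 81.087552*b^8 + 97.118112*b^7 - 124.442592*b^6 + 99.733296*b^5 - 70.022928*b^4 + 48.705592*b^3 - 20.447592*b^2 + 8.31324*b - 3.112136)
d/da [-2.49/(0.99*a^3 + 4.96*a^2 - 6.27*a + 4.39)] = (7.3953*a^2 + 24.7008*a - 15.6123)/(0.99*a^3 + 4.96*a^2 - 6.27*a + 4.39)^2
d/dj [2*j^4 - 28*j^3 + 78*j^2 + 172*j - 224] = 8*j^3 - 84*j^2 + 156*j + 172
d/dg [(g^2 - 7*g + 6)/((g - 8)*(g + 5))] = 2*(2*g^2 - 46*g + 149)/(g^4 - 6*g^3 - 71*g^2 + 240*g + 1600)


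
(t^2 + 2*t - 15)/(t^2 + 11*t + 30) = (t - 3)/(t + 6)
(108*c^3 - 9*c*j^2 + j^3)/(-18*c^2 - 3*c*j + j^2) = -6*c + j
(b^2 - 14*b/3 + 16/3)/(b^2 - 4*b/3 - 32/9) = 3*(b - 2)/(3*b + 4)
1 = 1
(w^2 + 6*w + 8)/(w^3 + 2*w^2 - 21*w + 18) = (w^2 + 6*w + 8)/(w^3 + 2*w^2 - 21*w + 18)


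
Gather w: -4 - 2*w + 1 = -2*w - 3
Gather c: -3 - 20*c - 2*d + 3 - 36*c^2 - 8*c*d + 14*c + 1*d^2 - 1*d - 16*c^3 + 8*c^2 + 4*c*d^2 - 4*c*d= -16*c^3 - 28*c^2 + c*(4*d^2 - 12*d - 6) + d^2 - 3*d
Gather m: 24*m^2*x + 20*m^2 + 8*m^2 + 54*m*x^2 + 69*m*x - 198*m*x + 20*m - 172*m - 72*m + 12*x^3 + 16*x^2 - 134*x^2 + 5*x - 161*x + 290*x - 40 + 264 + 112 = m^2*(24*x + 28) + m*(54*x^2 - 129*x - 224) + 12*x^3 - 118*x^2 + 134*x + 336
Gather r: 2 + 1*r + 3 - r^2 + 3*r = -r^2 + 4*r + 5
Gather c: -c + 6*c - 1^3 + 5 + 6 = 5*c + 10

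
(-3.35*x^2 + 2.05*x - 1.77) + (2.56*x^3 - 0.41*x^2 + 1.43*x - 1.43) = 2.56*x^3 - 3.76*x^2 + 3.48*x - 3.2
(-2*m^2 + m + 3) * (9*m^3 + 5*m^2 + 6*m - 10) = -18*m^5 - m^4 + 20*m^3 + 41*m^2 + 8*m - 30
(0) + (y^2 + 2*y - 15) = y^2 + 2*y - 15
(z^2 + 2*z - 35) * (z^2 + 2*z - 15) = z^4 + 4*z^3 - 46*z^2 - 100*z + 525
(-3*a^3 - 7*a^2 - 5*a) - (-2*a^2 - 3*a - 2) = -3*a^3 - 5*a^2 - 2*a + 2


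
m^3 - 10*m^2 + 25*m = m*(m - 5)^2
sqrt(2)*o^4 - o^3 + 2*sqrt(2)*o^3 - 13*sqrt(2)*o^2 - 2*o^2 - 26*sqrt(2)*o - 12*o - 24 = (o + 2)*(o - 3*sqrt(2))*(o + 2*sqrt(2))*(sqrt(2)*o + 1)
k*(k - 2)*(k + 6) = k^3 + 4*k^2 - 12*k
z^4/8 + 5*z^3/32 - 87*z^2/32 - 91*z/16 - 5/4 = (z/4 + 1)*(z/2 + 1)*(z - 5)*(z + 1/4)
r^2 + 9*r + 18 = (r + 3)*(r + 6)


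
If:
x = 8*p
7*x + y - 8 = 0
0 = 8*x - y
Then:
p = 1/15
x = 8/15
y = 64/15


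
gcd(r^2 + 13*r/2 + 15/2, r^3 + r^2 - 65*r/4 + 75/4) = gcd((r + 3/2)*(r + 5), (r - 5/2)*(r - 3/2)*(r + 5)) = r + 5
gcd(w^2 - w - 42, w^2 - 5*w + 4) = 1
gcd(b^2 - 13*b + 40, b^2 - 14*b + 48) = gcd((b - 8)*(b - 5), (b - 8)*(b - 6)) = b - 8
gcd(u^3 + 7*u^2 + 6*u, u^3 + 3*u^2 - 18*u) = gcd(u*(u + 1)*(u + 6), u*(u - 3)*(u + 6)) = u^2 + 6*u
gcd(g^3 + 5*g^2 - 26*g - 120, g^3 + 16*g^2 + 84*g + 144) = g^2 + 10*g + 24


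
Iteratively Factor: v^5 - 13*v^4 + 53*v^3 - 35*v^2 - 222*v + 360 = (v - 3)*(v^4 - 10*v^3 + 23*v^2 + 34*v - 120) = (v - 3)^2*(v^3 - 7*v^2 + 2*v + 40) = (v - 5)*(v - 3)^2*(v^2 - 2*v - 8) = (v - 5)*(v - 4)*(v - 3)^2*(v + 2)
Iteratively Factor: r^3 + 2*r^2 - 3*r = (r - 1)*(r^2 + 3*r) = r*(r - 1)*(r + 3)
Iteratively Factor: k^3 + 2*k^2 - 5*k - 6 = (k + 1)*(k^2 + k - 6) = (k - 2)*(k + 1)*(k + 3)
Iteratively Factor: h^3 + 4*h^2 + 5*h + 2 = (h + 1)*(h^2 + 3*h + 2) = (h + 1)*(h + 2)*(h + 1)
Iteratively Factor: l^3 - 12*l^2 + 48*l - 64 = (l - 4)*(l^2 - 8*l + 16) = (l - 4)^2*(l - 4)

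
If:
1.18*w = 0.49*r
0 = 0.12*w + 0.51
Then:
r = -10.23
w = -4.25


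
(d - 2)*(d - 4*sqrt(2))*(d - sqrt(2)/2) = d^3 - 9*sqrt(2)*d^2/2 - 2*d^2 + 4*d + 9*sqrt(2)*d - 8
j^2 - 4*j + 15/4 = (j - 5/2)*(j - 3/2)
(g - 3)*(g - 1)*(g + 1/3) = g^3 - 11*g^2/3 + 5*g/3 + 1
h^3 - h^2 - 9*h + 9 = (h - 3)*(h - 1)*(h + 3)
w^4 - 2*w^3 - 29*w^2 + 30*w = w*(w - 6)*(w - 1)*(w + 5)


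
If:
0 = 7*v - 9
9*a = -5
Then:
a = -5/9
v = 9/7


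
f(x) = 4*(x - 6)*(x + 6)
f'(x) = 8*x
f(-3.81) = -85.94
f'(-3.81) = -30.48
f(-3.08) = -106.05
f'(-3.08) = -24.64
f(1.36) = -136.60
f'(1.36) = 10.88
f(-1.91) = -129.41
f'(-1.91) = -15.28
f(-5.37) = -28.65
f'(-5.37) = -42.96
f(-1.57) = -134.14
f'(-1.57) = -12.56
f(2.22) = -124.29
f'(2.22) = 17.76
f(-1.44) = -135.71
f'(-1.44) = -11.52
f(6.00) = 0.00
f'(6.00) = 48.00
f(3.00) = -108.00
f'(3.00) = 24.00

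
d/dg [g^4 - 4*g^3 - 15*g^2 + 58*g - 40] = 4*g^3 - 12*g^2 - 30*g + 58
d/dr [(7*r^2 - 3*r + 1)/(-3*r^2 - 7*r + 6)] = (-58*r^2 + 90*r - 11)/(9*r^4 + 42*r^3 + 13*r^2 - 84*r + 36)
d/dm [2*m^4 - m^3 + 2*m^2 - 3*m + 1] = 8*m^3 - 3*m^2 + 4*m - 3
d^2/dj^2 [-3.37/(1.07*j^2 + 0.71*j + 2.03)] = (7.716626*j^2 + 5.120378*j - 3.37*(2.14*j + 0.71)*(4.28*j + 1.42) + 14.639954)/(1.07*j^2 + 0.71*j + 2.03)^3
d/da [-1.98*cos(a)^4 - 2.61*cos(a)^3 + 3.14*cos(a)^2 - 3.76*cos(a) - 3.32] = (7.92*cos(a)^3 + 7.83*cos(a)^2 - 6.28*cos(a) + 3.76)*sin(a)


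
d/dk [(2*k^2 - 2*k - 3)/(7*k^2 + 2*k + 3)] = 18*k*(k + 3)/(49*k^4 + 28*k^3 + 46*k^2 + 12*k + 9)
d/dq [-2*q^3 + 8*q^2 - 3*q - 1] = -6*q^2 + 16*q - 3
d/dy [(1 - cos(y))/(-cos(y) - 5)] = -6*sin(y)/(cos(y) + 5)^2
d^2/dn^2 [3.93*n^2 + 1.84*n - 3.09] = 7.86000000000000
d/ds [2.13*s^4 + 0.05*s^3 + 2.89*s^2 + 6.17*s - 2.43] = 8.52*s^3 + 0.15*s^2 + 5.78*s + 6.17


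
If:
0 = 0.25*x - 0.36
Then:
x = 1.44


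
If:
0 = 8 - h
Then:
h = 8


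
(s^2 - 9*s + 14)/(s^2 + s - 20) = (s^2 - 9*s + 14)/(s^2 + s - 20)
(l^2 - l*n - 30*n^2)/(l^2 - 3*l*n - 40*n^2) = (l - 6*n)/(l - 8*n)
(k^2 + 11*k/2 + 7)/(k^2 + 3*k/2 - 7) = (k + 2)/(k - 2)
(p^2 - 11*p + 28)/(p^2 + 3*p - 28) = (p - 7)/(p + 7)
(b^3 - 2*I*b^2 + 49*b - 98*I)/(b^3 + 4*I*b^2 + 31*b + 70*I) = (b^2 - 9*I*b - 14)/(b^2 - 3*I*b + 10)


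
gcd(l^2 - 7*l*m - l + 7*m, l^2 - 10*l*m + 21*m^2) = l - 7*m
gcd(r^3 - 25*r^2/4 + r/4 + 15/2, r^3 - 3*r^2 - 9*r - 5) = r + 1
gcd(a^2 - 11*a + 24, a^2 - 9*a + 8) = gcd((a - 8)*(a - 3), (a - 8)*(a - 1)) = a - 8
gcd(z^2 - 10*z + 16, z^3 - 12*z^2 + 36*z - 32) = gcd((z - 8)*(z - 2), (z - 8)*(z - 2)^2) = z^2 - 10*z + 16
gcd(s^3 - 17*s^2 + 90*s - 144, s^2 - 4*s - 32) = s - 8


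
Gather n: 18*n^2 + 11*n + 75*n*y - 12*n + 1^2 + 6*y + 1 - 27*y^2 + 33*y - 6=18*n^2 + n*(75*y - 1) - 27*y^2 + 39*y - 4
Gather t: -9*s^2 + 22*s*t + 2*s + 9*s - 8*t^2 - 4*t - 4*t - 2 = -9*s^2 + 11*s - 8*t^2 + t*(22*s - 8) - 2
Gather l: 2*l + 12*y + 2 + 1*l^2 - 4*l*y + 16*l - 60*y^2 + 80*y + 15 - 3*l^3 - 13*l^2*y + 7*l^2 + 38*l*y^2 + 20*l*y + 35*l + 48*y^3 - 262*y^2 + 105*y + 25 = -3*l^3 + l^2*(8 - 13*y) + l*(38*y^2 + 16*y + 53) + 48*y^3 - 322*y^2 + 197*y + 42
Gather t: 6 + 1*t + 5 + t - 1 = 2*t + 10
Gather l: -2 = -2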